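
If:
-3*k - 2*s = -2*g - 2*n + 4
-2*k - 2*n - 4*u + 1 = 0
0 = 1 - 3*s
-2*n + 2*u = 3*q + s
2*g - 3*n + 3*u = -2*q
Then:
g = 167/112 - 143*u/56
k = -51*u/28 - 23/168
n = 107/168 - 5*u/28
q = 11*u/14 - 15/28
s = 1/3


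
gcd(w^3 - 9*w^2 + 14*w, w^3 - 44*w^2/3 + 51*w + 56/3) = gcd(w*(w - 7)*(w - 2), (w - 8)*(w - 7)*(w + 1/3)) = w - 7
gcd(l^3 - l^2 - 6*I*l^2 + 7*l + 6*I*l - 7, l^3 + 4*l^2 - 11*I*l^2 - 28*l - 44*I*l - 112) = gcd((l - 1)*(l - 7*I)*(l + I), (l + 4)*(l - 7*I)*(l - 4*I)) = l - 7*I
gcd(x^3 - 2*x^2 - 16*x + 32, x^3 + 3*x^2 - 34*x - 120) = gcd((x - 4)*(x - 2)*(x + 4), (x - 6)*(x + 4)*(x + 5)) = x + 4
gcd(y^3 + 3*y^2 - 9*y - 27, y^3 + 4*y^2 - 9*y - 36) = y^2 - 9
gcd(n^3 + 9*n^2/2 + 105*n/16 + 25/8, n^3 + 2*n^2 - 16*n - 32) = n + 2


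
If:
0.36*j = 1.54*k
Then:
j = 4.27777777777778*k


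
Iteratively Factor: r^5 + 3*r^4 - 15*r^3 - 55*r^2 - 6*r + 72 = (r + 3)*(r^4 - 15*r^2 - 10*r + 24) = (r - 1)*(r + 3)*(r^3 + r^2 - 14*r - 24) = (r - 4)*(r - 1)*(r + 3)*(r^2 + 5*r + 6) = (r - 4)*(r - 1)*(r + 3)^2*(r + 2)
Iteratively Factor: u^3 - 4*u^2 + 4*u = (u - 2)*(u^2 - 2*u) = (u - 2)^2*(u)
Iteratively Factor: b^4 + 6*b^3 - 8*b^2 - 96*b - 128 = (b - 4)*(b^3 + 10*b^2 + 32*b + 32) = (b - 4)*(b + 4)*(b^2 + 6*b + 8) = (b - 4)*(b + 4)^2*(b + 2)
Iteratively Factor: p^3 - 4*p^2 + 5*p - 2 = (p - 1)*(p^2 - 3*p + 2) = (p - 1)^2*(p - 2)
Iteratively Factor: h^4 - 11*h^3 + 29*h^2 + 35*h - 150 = (h - 5)*(h^3 - 6*h^2 - h + 30) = (h - 5)*(h - 3)*(h^2 - 3*h - 10) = (h - 5)^2*(h - 3)*(h + 2)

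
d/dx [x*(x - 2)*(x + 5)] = 3*x^2 + 6*x - 10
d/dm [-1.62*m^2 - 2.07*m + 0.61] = -3.24*m - 2.07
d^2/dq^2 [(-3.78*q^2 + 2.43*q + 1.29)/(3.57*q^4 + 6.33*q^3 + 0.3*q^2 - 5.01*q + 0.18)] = (-289.054332*q^8 - 140.883624*q^7 + 912.608424*q^6 + 663.07086*q^5 + 272.635146*q^4 + 119.173194*q^3 - 286.711974*q^2 - 21.239496*q + 68.756742)/(45.499293*q^12 + 242.025651*q^11 + 440.608329*q^10 + 102.75687*q^9 - 635.39073*q^8 - 608.314779*q^7 + 234.559017*q^6 + 458.032563*q^5 - 11.26467*q^4 - 126.759465*q^3 + 13.583214*q^2 - 0.486972*q + 0.005832)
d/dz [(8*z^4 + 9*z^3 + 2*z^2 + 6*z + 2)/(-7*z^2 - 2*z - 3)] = (-112*z^5 - 111*z^4 - 132*z^3 - 43*z^2 + 16*z - 14)/(49*z^4 + 28*z^3 + 46*z^2 + 12*z + 9)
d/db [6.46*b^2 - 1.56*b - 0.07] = 12.92*b - 1.56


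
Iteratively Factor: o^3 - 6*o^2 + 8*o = (o - 2)*(o^2 - 4*o) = o*(o - 2)*(o - 4)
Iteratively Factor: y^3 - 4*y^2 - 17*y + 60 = (y + 4)*(y^2 - 8*y + 15) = (y - 3)*(y + 4)*(y - 5)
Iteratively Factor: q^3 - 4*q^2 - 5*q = (q - 5)*(q^2 + q) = q*(q - 5)*(q + 1)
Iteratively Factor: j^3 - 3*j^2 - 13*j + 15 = (j - 5)*(j^2 + 2*j - 3) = (j - 5)*(j - 1)*(j + 3)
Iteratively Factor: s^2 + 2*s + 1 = (s + 1)*(s + 1)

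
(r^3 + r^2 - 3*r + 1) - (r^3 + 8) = r^2 - 3*r - 7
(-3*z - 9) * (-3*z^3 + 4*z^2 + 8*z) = 9*z^4 + 15*z^3 - 60*z^2 - 72*z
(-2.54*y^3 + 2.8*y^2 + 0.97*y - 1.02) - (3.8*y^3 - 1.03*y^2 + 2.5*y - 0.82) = -6.34*y^3 + 3.83*y^2 - 1.53*y - 0.2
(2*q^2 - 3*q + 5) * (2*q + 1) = 4*q^3 - 4*q^2 + 7*q + 5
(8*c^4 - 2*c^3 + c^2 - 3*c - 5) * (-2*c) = -16*c^5 + 4*c^4 - 2*c^3 + 6*c^2 + 10*c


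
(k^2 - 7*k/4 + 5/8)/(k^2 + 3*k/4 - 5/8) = (4*k - 5)/(4*k + 5)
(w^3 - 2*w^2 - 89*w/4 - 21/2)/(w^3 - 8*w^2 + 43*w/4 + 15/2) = (2*w + 7)/(2*w - 5)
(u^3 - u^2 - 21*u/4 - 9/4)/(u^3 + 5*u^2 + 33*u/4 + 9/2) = (2*u^2 - 5*u - 3)/(2*u^2 + 7*u + 6)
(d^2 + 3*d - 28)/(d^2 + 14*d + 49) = (d - 4)/(d + 7)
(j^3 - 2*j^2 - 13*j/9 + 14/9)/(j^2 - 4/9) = (3*j^2 - 4*j - 7)/(3*j + 2)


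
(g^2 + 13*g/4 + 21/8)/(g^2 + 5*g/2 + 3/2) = (g + 7/4)/(g + 1)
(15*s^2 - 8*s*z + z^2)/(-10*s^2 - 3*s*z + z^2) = (-3*s + z)/(2*s + z)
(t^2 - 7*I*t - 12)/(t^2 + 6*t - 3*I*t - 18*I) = (t - 4*I)/(t + 6)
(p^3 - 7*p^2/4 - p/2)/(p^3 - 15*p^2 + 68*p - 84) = p*(4*p + 1)/(4*(p^2 - 13*p + 42))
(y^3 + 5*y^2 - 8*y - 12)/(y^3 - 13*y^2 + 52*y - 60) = (y^2 + 7*y + 6)/(y^2 - 11*y + 30)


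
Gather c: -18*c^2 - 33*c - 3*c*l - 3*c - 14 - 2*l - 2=-18*c^2 + c*(-3*l - 36) - 2*l - 16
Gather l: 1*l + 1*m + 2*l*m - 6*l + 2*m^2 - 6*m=l*(2*m - 5) + 2*m^2 - 5*m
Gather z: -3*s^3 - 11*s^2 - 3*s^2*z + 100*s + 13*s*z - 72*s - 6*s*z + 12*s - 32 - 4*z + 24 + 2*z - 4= -3*s^3 - 11*s^2 + 40*s + z*(-3*s^2 + 7*s - 2) - 12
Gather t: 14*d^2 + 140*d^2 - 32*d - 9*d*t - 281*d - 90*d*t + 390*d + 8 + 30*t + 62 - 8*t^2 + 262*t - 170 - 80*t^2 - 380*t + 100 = 154*d^2 + 77*d - 88*t^2 + t*(-99*d - 88)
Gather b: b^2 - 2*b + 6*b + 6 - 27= b^2 + 4*b - 21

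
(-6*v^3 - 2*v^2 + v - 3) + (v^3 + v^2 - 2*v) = -5*v^3 - v^2 - v - 3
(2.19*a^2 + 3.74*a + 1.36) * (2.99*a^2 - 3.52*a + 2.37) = 6.5481*a^4 + 3.4738*a^3 - 3.9081*a^2 + 4.0766*a + 3.2232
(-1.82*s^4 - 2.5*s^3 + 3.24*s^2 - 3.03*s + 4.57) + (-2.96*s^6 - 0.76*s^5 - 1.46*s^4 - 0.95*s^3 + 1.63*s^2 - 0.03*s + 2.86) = -2.96*s^6 - 0.76*s^5 - 3.28*s^4 - 3.45*s^3 + 4.87*s^2 - 3.06*s + 7.43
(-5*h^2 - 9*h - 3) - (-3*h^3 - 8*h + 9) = 3*h^3 - 5*h^2 - h - 12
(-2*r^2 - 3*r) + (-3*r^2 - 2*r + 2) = -5*r^2 - 5*r + 2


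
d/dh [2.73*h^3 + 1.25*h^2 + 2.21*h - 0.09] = 8.19*h^2 + 2.5*h + 2.21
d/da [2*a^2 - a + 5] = 4*a - 1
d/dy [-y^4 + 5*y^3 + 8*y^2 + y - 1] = -4*y^3 + 15*y^2 + 16*y + 1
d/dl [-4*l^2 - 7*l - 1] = -8*l - 7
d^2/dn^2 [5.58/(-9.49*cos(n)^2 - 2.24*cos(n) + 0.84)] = (2010.141432*(1 - cos(n)^2)^2 + 355.852224*cos(n)^3 + 1210.995036*cos(n)^2 - 701.20512*cos(n) - 2155.100904)/(9.49*cos(n)^2 + 2.24*cos(n) - 0.84)^3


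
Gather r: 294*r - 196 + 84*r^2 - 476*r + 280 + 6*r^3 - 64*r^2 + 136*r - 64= 6*r^3 + 20*r^2 - 46*r + 20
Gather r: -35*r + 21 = 21 - 35*r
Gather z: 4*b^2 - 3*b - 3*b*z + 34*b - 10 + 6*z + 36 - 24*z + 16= 4*b^2 + 31*b + z*(-3*b - 18) + 42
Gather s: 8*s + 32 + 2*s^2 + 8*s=2*s^2 + 16*s + 32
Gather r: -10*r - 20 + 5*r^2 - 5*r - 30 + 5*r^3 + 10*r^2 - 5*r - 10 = 5*r^3 + 15*r^2 - 20*r - 60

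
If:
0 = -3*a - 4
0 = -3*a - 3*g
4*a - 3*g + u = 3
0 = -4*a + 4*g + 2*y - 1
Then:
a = -4/3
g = 4/3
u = 37/3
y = -29/6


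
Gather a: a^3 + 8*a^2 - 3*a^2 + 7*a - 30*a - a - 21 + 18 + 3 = a^3 + 5*a^2 - 24*a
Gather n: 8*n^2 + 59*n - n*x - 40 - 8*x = 8*n^2 + n*(59 - x) - 8*x - 40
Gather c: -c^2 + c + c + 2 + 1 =-c^2 + 2*c + 3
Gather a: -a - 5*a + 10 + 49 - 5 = 54 - 6*a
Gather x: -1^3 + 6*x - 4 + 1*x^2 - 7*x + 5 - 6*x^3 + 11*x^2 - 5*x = -6*x^3 + 12*x^2 - 6*x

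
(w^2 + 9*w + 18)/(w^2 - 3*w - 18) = (w + 6)/(w - 6)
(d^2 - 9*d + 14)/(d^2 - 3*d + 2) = (d - 7)/(d - 1)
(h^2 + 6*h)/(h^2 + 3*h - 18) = h/(h - 3)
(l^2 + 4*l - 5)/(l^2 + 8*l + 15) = (l - 1)/(l + 3)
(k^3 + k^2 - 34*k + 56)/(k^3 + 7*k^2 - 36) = (k^2 + 3*k - 28)/(k^2 + 9*k + 18)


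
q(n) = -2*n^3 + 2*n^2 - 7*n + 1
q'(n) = -6*n^2 + 4*n - 7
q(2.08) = -22.91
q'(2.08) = -24.64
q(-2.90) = 86.90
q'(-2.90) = -69.06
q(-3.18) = 107.80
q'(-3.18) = -80.39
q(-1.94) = 36.71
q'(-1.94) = -37.34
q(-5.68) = 471.79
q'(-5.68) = -223.29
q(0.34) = -1.23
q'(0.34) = -6.33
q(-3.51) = 136.70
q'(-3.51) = -94.96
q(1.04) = -6.37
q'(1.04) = -9.33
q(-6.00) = 547.00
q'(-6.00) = -247.00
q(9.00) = -1358.00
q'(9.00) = -457.00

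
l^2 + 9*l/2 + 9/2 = (l + 3/2)*(l + 3)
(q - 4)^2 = q^2 - 8*q + 16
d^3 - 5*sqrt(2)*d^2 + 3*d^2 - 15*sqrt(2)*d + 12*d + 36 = (d + 3)*(d - 3*sqrt(2))*(d - 2*sqrt(2))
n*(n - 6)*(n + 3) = n^3 - 3*n^2 - 18*n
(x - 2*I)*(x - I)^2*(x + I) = x^4 - 3*I*x^3 - x^2 - 3*I*x - 2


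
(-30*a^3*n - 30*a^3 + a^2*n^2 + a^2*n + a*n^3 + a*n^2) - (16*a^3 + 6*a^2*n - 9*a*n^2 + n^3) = -30*a^3*n - 46*a^3 + a^2*n^2 - 5*a^2*n + a*n^3 + 10*a*n^2 - n^3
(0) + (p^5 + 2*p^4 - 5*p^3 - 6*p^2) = p^5 + 2*p^4 - 5*p^3 - 6*p^2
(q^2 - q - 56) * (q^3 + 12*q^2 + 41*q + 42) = q^5 + 11*q^4 - 27*q^3 - 671*q^2 - 2338*q - 2352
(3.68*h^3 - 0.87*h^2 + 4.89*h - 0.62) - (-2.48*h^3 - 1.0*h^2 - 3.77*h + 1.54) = 6.16*h^3 + 0.13*h^2 + 8.66*h - 2.16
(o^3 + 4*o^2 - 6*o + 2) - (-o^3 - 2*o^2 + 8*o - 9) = 2*o^3 + 6*o^2 - 14*o + 11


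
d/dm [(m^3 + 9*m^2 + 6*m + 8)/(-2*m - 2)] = (-m^3 - 6*m^2 - 9*m + 1)/(m^2 + 2*m + 1)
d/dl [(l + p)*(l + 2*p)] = 2*l + 3*p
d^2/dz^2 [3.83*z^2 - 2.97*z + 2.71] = 7.66000000000000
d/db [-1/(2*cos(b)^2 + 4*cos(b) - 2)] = -(cos(b) + 1)*sin(b)/(sin(b)^2 - 2*cos(b))^2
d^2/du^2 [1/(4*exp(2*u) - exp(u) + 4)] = ((1 - 16*exp(u))*(4*exp(2*u) - exp(u) + 4) + 2*(8*exp(u) - 1)^2*exp(u))*exp(u)/(4*exp(2*u) - exp(u) + 4)^3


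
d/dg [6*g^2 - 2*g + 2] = 12*g - 2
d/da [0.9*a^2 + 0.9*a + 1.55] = 1.8*a + 0.9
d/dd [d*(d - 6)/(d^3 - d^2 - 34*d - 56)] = (d*(d - 6)*(-3*d^2 + 2*d + 34) + 2*(3 - d)*(-d^3 + d^2 + 34*d + 56))/(-d^3 + d^2 + 34*d + 56)^2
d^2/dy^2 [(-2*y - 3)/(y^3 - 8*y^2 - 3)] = 2*(y^2*(2*y + 3)*(3*y - 16)^2 + (6*y^2 - 32*y + (2*y + 3)*(3*y - 8))*(-y^3 + 8*y^2 + 3))/(-y^3 + 8*y^2 + 3)^3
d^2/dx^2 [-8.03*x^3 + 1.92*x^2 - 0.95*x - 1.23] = 3.84 - 48.18*x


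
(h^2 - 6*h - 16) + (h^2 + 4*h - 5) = 2*h^2 - 2*h - 21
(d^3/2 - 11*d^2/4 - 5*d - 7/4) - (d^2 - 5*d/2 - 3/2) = d^3/2 - 15*d^2/4 - 5*d/2 - 1/4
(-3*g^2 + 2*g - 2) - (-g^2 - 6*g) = -2*g^2 + 8*g - 2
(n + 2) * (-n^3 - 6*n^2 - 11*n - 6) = -n^4 - 8*n^3 - 23*n^2 - 28*n - 12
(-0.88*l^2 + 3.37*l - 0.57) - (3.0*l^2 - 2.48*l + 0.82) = -3.88*l^2 + 5.85*l - 1.39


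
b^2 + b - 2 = (b - 1)*(b + 2)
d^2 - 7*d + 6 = (d - 6)*(d - 1)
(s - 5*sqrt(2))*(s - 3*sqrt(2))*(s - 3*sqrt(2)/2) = s^3 - 19*sqrt(2)*s^2/2 + 54*s - 45*sqrt(2)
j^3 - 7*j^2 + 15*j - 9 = (j - 3)^2*(j - 1)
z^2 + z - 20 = (z - 4)*(z + 5)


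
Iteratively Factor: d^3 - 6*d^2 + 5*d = (d - 5)*(d^2 - d) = (d - 5)*(d - 1)*(d)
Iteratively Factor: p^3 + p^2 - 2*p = (p - 1)*(p^2 + 2*p) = (p - 1)*(p + 2)*(p)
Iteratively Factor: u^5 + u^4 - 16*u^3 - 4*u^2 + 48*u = (u - 2)*(u^4 + 3*u^3 - 10*u^2 - 24*u) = u*(u - 2)*(u^3 + 3*u^2 - 10*u - 24) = u*(u - 2)*(u + 2)*(u^2 + u - 12) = u*(u - 2)*(u + 2)*(u + 4)*(u - 3)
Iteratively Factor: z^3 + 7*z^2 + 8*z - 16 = (z + 4)*(z^2 + 3*z - 4) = (z - 1)*(z + 4)*(z + 4)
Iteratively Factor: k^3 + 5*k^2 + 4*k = (k + 4)*(k^2 + k) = (k + 1)*(k + 4)*(k)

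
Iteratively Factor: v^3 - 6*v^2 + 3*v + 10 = (v - 2)*(v^2 - 4*v - 5) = (v - 2)*(v + 1)*(v - 5)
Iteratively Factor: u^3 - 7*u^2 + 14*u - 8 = (u - 1)*(u^2 - 6*u + 8) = (u - 4)*(u - 1)*(u - 2)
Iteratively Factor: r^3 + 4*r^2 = (r)*(r^2 + 4*r) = r*(r + 4)*(r)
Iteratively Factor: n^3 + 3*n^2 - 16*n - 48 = (n - 4)*(n^2 + 7*n + 12) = (n - 4)*(n + 4)*(n + 3)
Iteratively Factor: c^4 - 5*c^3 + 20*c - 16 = (c + 2)*(c^3 - 7*c^2 + 14*c - 8) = (c - 1)*(c + 2)*(c^2 - 6*c + 8) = (c - 4)*(c - 1)*(c + 2)*(c - 2)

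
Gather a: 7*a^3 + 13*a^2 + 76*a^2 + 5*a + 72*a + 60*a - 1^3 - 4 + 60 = 7*a^3 + 89*a^2 + 137*a + 55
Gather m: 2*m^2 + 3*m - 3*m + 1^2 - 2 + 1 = 2*m^2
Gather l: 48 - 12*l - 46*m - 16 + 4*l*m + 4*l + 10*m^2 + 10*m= l*(4*m - 8) + 10*m^2 - 36*m + 32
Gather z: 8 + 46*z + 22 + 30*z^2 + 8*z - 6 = 30*z^2 + 54*z + 24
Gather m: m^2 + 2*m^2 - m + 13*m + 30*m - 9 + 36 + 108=3*m^2 + 42*m + 135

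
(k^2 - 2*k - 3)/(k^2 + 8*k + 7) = (k - 3)/(k + 7)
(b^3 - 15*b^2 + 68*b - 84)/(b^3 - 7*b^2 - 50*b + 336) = (b^2 - 9*b + 14)/(b^2 - b - 56)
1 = 1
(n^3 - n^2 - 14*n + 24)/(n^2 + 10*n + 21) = (n^3 - n^2 - 14*n + 24)/(n^2 + 10*n + 21)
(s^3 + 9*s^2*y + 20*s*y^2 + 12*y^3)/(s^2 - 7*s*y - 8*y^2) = (-s^2 - 8*s*y - 12*y^2)/(-s + 8*y)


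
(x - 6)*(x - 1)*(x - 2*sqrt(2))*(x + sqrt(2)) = x^4 - 7*x^3 - sqrt(2)*x^3 + 2*x^2 + 7*sqrt(2)*x^2 - 6*sqrt(2)*x + 28*x - 24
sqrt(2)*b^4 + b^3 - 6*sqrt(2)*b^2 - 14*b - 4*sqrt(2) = (b - 2*sqrt(2))*(b + sqrt(2))^2*(sqrt(2)*b + 1)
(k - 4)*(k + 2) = k^2 - 2*k - 8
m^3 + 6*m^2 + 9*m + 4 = (m + 1)^2*(m + 4)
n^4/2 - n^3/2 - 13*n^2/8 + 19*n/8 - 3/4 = (n/2 + 1)*(n - 3/2)*(n - 1)*(n - 1/2)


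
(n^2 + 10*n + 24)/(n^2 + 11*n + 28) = (n + 6)/(n + 7)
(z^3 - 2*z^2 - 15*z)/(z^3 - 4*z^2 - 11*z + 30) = z/(z - 2)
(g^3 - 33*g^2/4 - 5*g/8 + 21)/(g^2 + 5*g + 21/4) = (4*g^2 - 39*g + 56)/(2*(2*g + 7))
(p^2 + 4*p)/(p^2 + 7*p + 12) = p/(p + 3)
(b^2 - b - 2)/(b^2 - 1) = (b - 2)/(b - 1)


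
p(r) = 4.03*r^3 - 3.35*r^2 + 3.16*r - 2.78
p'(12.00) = 1663.72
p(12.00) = 6516.58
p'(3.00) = 91.87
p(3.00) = 85.36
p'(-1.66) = 47.60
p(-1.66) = -35.69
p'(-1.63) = 46.20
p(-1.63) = -34.28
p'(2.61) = 68.03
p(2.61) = 54.30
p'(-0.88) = 18.42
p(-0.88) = -10.90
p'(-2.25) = 79.44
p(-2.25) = -72.75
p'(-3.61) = 184.91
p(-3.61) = -247.44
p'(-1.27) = 31.17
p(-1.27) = -20.45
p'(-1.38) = 35.43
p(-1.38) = -24.11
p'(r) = 12.09*r^2 - 6.7*r + 3.16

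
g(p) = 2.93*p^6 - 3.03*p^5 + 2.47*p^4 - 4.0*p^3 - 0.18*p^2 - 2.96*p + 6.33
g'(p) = 17.58*p^5 - 15.15*p^4 + 9.88*p^3 - 12.0*p^2 - 0.36*p - 2.96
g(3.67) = 5385.29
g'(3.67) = 9278.49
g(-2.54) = 1288.19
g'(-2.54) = -2730.57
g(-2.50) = 1182.82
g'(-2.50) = -2540.03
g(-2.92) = 2752.02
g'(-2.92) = -5183.53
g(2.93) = 1277.08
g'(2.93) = 2821.19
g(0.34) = 5.17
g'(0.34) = -4.20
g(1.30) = 3.34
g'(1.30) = 20.00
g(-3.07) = 3628.16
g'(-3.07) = -6540.72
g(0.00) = 6.33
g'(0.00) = -2.96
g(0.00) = 6.33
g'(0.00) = -2.96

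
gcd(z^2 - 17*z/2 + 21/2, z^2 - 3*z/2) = z - 3/2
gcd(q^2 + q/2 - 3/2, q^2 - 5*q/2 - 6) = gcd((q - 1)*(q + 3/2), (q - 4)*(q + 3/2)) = q + 3/2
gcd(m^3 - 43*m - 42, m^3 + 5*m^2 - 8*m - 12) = m^2 + 7*m + 6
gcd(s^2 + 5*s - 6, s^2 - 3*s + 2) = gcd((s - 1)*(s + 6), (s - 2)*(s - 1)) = s - 1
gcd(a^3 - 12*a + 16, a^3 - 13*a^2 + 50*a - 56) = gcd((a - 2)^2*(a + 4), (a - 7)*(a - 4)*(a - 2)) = a - 2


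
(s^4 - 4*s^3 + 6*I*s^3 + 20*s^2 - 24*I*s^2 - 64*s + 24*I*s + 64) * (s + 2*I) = s^5 - 4*s^4 + 8*I*s^4 + 8*s^3 - 32*I*s^3 - 16*s^2 + 64*I*s^2 + 16*s - 128*I*s + 128*I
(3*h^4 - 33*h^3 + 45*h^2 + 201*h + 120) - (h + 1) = 3*h^4 - 33*h^3 + 45*h^2 + 200*h + 119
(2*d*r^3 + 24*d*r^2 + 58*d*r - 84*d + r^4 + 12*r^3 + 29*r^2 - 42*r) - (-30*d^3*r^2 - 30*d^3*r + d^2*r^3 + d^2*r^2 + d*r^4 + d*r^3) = 30*d^3*r^2 + 30*d^3*r - d^2*r^3 - d^2*r^2 - d*r^4 + d*r^3 + 24*d*r^2 + 58*d*r - 84*d + r^4 + 12*r^3 + 29*r^2 - 42*r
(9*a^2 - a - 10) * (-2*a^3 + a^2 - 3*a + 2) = -18*a^5 + 11*a^4 - 8*a^3 + 11*a^2 + 28*a - 20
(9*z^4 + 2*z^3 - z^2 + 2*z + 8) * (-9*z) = -81*z^5 - 18*z^4 + 9*z^3 - 18*z^2 - 72*z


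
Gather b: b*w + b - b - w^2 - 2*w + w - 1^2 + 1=b*w - w^2 - w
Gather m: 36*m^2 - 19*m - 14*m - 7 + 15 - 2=36*m^2 - 33*m + 6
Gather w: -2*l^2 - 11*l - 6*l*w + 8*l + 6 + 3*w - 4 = -2*l^2 - 3*l + w*(3 - 6*l) + 2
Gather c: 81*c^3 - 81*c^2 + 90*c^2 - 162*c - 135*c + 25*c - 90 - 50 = 81*c^3 + 9*c^2 - 272*c - 140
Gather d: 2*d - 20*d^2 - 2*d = -20*d^2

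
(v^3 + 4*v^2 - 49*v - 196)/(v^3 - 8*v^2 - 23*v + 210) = (v^2 + 11*v + 28)/(v^2 - v - 30)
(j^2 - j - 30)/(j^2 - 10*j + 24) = (j + 5)/(j - 4)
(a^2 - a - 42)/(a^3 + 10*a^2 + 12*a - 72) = (a - 7)/(a^2 + 4*a - 12)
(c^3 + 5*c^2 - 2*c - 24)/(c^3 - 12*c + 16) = (c + 3)/(c - 2)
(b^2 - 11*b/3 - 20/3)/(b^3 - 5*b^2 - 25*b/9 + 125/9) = 3*(3*b + 4)/(9*b^2 - 25)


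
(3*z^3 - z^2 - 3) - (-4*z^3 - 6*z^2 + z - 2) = 7*z^3 + 5*z^2 - z - 1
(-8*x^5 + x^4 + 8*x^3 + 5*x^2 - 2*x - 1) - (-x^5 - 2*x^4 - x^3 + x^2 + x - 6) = -7*x^5 + 3*x^4 + 9*x^3 + 4*x^2 - 3*x + 5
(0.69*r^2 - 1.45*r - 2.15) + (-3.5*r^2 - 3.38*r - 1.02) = -2.81*r^2 - 4.83*r - 3.17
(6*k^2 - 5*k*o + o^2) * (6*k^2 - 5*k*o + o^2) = 36*k^4 - 60*k^3*o + 37*k^2*o^2 - 10*k*o^3 + o^4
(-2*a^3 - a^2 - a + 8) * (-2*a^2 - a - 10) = 4*a^5 + 4*a^4 + 23*a^3 - 5*a^2 + 2*a - 80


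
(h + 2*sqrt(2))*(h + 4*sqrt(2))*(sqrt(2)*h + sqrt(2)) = sqrt(2)*h^3 + sqrt(2)*h^2 + 12*h^2 + 12*h + 16*sqrt(2)*h + 16*sqrt(2)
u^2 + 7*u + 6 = (u + 1)*(u + 6)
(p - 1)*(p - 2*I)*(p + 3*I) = p^3 - p^2 + I*p^2 + 6*p - I*p - 6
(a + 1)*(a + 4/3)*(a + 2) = a^3 + 13*a^2/3 + 6*a + 8/3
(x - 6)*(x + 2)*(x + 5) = x^3 + x^2 - 32*x - 60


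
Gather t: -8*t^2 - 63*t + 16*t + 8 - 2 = -8*t^2 - 47*t + 6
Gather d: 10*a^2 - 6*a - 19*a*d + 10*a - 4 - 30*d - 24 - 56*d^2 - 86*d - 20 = 10*a^2 + 4*a - 56*d^2 + d*(-19*a - 116) - 48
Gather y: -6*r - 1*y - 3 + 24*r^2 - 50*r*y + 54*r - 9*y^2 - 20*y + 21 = 24*r^2 + 48*r - 9*y^2 + y*(-50*r - 21) + 18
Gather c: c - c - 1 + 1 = 0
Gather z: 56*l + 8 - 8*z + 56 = 56*l - 8*z + 64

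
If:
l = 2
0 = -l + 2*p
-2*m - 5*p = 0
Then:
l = 2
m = -5/2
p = 1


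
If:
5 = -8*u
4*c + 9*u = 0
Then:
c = 45/32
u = -5/8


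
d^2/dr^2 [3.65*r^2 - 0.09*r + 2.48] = 7.30000000000000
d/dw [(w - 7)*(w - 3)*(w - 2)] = 3*w^2 - 24*w + 41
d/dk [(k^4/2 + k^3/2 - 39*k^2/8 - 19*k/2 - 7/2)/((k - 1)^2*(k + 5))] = (4*k^5 + 28*k^4 - 29*k^3 + 131*k^2 + 854*k + 632)/(8*(k^5 + 7*k^4 - 2*k^3 - 46*k^2 + 65*k - 25))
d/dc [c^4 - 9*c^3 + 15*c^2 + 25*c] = 4*c^3 - 27*c^2 + 30*c + 25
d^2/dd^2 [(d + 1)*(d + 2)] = 2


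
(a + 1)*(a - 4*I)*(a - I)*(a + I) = a^4 + a^3 - 4*I*a^3 + a^2 - 4*I*a^2 + a - 4*I*a - 4*I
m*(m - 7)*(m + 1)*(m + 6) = m^4 - 43*m^2 - 42*m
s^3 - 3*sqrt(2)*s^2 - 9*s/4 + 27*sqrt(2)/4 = (s - 3/2)*(s + 3/2)*(s - 3*sqrt(2))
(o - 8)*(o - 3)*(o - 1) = o^3 - 12*o^2 + 35*o - 24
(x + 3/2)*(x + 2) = x^2 + 7*x/2 + 3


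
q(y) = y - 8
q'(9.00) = 1.00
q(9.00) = 1.00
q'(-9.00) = 1.00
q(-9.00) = -17.00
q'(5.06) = 1.00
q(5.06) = -2.94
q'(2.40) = 1.00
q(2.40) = -5.60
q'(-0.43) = 1.00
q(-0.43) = -8.43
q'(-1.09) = 1.00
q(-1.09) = -9.09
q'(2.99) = 1.00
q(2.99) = -5.01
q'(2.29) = 1.00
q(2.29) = -5.71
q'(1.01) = 1.00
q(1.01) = -6.99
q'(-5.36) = 1.00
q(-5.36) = -13.36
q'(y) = 1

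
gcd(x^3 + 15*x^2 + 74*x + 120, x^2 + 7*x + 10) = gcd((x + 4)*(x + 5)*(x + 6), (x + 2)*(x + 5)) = x + 5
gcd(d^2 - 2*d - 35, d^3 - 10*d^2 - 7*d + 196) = d - 7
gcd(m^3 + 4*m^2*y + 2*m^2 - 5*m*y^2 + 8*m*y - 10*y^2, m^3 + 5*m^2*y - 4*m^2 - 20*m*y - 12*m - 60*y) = m^2 + 5*m*y + 2*m + 10*y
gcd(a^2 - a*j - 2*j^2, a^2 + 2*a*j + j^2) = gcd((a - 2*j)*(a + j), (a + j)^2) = a + j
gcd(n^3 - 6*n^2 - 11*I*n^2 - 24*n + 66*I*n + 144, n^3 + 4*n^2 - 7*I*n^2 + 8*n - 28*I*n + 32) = n - 8*I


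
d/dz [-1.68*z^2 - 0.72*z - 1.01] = -3.36*z - 0.72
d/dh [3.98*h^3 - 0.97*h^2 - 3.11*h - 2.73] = 11.94*h^2 - 1.94*h - 3.11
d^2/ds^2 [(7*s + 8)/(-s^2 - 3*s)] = 2*(s*(s + 3)*(21*s + 29) - (2*s + 3)^2*(7*s + 8))/(s^3*(s + 3)^3)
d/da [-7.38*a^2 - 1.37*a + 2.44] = -14.76*a - 1.37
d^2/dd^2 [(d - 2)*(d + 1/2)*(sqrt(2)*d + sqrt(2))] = sqrt(2)*(6*d - 1)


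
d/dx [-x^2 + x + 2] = 1 - 2*x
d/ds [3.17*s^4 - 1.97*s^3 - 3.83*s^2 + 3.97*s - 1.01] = 12.68*s^3 - 5.91*s^2 - 7.66*s + 3.97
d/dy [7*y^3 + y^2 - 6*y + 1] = 21*y^2 + 2*y - 6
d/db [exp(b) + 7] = exp(b)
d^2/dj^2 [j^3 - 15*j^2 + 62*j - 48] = 6*j - 30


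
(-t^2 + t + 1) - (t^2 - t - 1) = -2*t^2 + 2*t + 2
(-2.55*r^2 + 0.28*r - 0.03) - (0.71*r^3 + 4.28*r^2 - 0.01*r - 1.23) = -0.71*r^3 - 6.83*r^2 + 0.29*r + 1.2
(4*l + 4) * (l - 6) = 4*l^2 - 20*l - 24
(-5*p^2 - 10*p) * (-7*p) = 35*p^3 + 70*p^2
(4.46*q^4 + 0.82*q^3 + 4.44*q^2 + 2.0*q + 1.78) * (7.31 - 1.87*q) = -8.3402*q^5 + 31.0692*q^4 - 2.3086*q^3 + 28.7164*q^2 + 11.2914*q + 13.0118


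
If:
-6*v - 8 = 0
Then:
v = -4/3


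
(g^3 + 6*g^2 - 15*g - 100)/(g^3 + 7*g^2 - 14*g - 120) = (g + 5)/(g + 6)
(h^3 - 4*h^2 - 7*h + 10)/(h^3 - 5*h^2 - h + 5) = (h + 2)/(h + 1)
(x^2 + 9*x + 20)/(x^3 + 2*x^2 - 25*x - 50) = (x + 4)/(x^2 - 3*x - 10)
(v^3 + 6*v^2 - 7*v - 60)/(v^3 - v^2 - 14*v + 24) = (v + 5)/(v - 2)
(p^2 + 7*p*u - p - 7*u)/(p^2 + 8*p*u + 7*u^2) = (p - 1)/(p + u)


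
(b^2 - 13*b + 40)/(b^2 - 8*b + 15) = (b - 8)/(b - 3)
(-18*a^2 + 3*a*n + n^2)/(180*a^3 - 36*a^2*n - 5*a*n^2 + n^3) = (-3*a + n)/(30*a^2 - 11*a*n + n^2)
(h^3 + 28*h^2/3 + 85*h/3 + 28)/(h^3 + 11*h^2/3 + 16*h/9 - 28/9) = 3*(h^2 + 7*h + 12)/(3*h^2 + 4*h - 4)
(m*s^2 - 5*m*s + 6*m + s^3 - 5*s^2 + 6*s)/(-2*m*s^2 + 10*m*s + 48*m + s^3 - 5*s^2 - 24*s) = (-m*s^2 + 5*m*s - 6*m - s^3 + 5*s^2 - 6*s)/(2*m*s^2 - 10*m*s - 48*m - s^3 + 5*s^2 + 24*s)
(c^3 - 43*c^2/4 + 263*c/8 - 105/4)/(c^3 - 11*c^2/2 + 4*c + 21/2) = (4*c^2 - 29*c + 30)/(4*(c^2 - 2*c - 3))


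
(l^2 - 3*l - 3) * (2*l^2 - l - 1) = 2*l^4 - 7*l^3 - 4*l^2 + 6*l + 3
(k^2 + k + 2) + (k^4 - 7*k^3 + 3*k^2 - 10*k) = k^4 - 7*k^3 + 4*k^2 - 9*k + 2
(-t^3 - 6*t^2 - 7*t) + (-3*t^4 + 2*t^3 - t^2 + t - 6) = -3*t^4 + t^3 - 7*t^2 - 6*t - 6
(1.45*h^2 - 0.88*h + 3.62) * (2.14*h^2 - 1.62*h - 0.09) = 3.103*h^4 - 4.2322*h^3 + 9.0419*h^2 - 5.7852*h - 0.3258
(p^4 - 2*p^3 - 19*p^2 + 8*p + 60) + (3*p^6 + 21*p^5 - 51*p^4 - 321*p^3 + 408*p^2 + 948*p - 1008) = 3*p^6 + 21*p^5 - 50*p^4 - 323*p^3 + 389*p^2 + 956*p - 948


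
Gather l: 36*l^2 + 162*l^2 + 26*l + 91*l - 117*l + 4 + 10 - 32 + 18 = 198*l^2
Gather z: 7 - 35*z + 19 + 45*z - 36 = 10*z - 10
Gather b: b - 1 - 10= b - 11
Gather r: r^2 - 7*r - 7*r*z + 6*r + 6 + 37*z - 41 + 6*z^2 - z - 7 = r^2 + r*(-7*z - 1) + 6*z^2 + 36*z - 42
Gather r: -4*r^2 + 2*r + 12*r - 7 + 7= -4*r^2 + 14*r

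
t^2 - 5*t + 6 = (t - 3)*(t - 2)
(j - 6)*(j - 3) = j^2 - 9*j + 18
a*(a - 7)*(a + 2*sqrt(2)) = a^3 - 7*a^2 + 2*sqrt(2)*a^2 - 14*sqrt(2)*a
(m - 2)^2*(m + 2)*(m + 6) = m^4 + 4*m^3 - 16*m^2 - 16*m + 48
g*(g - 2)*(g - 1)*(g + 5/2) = g^4 - g^3/2 - 11*g^2/2 + 5*g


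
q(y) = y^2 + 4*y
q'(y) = 2*y + 4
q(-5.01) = 5.06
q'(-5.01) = -6.02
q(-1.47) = -3.72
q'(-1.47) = 1.06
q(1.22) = 6.37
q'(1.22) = 6.44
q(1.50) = 8.25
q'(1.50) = 7.00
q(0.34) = 1.48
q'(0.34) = 4.68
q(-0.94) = -2.88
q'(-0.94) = 2.12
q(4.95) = 44.30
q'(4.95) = 13.90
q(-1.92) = -3.99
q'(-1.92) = 0.16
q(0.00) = 0.00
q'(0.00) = 4.00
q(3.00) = 21.00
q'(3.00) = 10.00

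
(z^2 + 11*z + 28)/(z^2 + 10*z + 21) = (z + 4)/(z + 3)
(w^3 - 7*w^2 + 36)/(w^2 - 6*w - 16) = (w^2 - 9*w + 18)/(w - 8)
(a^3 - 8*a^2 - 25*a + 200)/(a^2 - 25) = a - 8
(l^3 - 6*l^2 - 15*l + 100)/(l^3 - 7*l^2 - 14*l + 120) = (l - 5)/(l - 6)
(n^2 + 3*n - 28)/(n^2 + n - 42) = (n - 4)/(n - 6)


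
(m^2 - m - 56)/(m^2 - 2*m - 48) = (m + 7)/(m + 6)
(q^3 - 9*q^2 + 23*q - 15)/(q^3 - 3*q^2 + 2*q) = (q^2 - 8*q + 15)/(q*(q - 2))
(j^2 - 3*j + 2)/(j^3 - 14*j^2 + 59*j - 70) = (j - 1)/(j^2 - 12*j + 35)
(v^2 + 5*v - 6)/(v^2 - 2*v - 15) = (-v^2 - 5*v + 6)/(-v^2 + 2*v + 15)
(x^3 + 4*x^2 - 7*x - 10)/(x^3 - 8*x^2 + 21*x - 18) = (x^2 + 6*x + 5)/(x^2 - 6*x + 9)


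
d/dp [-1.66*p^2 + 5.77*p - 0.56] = 5.77 - 3.32*p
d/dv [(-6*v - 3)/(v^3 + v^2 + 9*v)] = 3*(4*v^3 + 5*v^2 + 2*v + 9)/(v^2*(v^4 + 2*v^3 + 19*v^2 + 18*v + 81))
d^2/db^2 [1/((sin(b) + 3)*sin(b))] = (-4*sin(b) - 9 - 3/sin(b) + 18/sin(b)^2 + 18/sin(b)^3)/(sin(b) + 3)^3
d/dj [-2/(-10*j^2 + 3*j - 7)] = 2*(3 - 20*j)/(10*j^2 - 3*j + 7)^2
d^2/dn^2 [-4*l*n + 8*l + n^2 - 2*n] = 2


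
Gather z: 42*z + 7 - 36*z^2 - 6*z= -36*z^2 + 36*z + 7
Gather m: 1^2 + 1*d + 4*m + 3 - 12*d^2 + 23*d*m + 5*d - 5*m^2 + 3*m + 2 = -12*d^2 + 6*d - 5*m^2 + m*(23*d + 7) + 6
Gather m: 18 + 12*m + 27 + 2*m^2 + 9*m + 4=2*m^2 + 21*m + 49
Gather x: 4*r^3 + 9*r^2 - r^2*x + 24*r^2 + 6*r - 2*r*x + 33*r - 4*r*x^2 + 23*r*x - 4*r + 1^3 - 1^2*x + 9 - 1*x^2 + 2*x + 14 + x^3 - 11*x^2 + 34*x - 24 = 4*r^3 + 33*r^2 + 35*r + x^3 + x^2*(-4*r - 12) + x*(-r^2 + 21*r + 35)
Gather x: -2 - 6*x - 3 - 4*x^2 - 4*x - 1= -4*x^2 - 10*x - 6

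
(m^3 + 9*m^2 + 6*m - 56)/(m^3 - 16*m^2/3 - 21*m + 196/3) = 3*(m^2 + 5*m - 14)/(3*m^2 - 28*m + 49)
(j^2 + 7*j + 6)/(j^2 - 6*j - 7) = (j + 6)/(j - 7)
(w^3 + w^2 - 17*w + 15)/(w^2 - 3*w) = w + 4 - 5/w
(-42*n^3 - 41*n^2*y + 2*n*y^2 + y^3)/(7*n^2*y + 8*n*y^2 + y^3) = (-6*n + y)/y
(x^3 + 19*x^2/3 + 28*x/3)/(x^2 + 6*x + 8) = x*(3*x + 7)/(3*(x + 2))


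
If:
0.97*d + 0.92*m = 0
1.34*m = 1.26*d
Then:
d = 0.00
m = 0.00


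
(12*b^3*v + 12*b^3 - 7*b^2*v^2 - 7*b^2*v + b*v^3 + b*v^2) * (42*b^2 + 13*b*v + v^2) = 504*b^5*v + 504*b^5 - 138*b^4*v^2 - 138*b^4*v - 37*b^3*v^3 - 37*b^3*v^2 + 6*b^2*v^4 + 6*b^2*v^3 + b*v^5 + b*v^4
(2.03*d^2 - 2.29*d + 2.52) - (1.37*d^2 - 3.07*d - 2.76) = 0.66*d^2 + 0.78*d + 5.28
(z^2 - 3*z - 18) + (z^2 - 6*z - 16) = 2*z^2 - 9*z - 34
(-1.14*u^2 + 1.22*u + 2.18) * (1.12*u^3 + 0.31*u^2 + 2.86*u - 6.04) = -1.2768*u^5 + 1.013*u^4 - 0.440599999999999*u^3 + 11.0506*u^2 - 1.134*u - 13.1672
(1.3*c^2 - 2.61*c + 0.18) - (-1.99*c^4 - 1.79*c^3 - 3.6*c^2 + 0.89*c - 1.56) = 1.99*c^4 + 1.79*c^3 + 4.9*c^2 - 3.5*c + 1.74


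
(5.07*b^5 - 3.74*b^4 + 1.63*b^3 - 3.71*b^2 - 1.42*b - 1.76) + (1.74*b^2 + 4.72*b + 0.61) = 5.07*b^5 - 3.74*b^4 + 1.63*b^3 - 1.97*b^2 + 3.3*b - 1.15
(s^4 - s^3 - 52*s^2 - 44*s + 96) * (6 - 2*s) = -2*s^5 + 8*s^4 + 98*s^3 - 224*s^2 - 456*s + 576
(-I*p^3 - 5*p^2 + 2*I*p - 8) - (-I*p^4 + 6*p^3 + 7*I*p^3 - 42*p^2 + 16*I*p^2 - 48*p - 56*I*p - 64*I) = I*p^4 - 6*p^3 - 8*I*p^3 + 37*p^2 - 16*I*p^2 + 48*p + 58*I*p - 8 + 64*I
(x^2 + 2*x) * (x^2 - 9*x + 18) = x^4 - 7*x^3 + 36*x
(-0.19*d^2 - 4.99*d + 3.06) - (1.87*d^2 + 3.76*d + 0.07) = -2.06*d^2 - 8.75*d + 2.99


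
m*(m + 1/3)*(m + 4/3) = m^3 + 5*m^2/3 + 4*m/9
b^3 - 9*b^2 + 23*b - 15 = (b - 5)*(b - 3)*(b - 1)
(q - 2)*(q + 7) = q^2 + 5*q - 14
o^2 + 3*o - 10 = (o - 2)*(o + 5)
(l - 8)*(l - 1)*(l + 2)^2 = l^4 - 5*l^3 - 24*l^2 - 4*l + 32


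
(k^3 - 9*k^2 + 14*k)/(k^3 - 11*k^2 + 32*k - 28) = k/(k - 2)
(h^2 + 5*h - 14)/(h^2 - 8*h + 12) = (h + 7)/(h - 6)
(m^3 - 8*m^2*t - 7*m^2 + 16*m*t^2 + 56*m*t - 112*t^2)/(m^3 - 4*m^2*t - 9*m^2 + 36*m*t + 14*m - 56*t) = (m - 4*t)/(m - 2)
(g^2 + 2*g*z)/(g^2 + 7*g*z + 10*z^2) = g/(g + 5*z)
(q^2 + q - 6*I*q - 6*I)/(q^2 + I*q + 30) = (q^2 + q - 6*I*q - 6*I)/(q^2 + I*q + 30)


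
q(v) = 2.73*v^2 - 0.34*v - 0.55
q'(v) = 5.46*v - 0.34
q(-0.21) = -0.36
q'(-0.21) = -1.49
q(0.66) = 0.41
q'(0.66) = 3.26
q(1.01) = 1.89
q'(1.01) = 5.17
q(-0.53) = 0.40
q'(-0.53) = -3.23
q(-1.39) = 5.20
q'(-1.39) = -7.93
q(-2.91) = 23.56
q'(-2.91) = -16.23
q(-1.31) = 4.58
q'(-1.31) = -7.49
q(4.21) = 46.41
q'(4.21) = 22.65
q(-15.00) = 618.80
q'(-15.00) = -82.24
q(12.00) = 388.49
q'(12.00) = 65.18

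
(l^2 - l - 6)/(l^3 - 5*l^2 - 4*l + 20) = (l - 3)/(l^2 - 7*l + 10)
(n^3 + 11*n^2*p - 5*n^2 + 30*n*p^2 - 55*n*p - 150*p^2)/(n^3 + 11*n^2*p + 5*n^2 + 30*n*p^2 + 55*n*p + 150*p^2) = (n - 5)/(n + 5)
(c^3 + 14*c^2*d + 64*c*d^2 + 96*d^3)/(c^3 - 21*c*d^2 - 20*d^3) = (c^2 + 10*c*d + 24*d^2)/(c^2 - 4*c*d - 5*d^2)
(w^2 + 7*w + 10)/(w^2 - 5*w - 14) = (w + 5)/(w - 7)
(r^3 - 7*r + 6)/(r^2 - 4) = (r^2 + 2*r - 3)/(r + 2)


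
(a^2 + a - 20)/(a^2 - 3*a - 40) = (a - 4)/(a - 8)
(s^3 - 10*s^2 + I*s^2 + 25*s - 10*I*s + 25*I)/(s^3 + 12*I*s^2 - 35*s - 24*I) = (s^2 - 10*s + 25)/(s^2 + 11*I*s - 24)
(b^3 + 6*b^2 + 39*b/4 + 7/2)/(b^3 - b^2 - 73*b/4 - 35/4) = (b + 2)/(b - 5)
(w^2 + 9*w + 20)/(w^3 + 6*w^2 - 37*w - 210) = (w + 4)/(w^2 + w - 42)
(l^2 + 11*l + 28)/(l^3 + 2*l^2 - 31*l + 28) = (l + 4)/(l^2 - 5*l + 4)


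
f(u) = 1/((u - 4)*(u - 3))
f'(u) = -1/((u - 4)*(u - 3)^2) - 1/((u - 4)^2*(u - 3))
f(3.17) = -7.09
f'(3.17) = 33.15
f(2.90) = 9.09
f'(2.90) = 99.17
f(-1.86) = 0.04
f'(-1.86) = 0.01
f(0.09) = 0.09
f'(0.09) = 0.05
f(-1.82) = 0.04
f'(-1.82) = 0.01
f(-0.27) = 0.07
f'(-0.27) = 0.04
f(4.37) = 1.97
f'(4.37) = -6.77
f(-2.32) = 0.03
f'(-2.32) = 0.01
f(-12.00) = 0.00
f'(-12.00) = 0.00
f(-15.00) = 0.00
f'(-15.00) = 0.00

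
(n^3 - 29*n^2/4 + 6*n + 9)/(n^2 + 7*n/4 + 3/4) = (n^2 - 8*n + 12)/(n + 1)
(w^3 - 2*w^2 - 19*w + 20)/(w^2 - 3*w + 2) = (w^2 - w - 20)/(w - 2)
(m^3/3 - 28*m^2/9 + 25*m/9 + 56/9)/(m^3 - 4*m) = (3*m^3 - 28*m^2 + 25*m + 56)/(9*m*(m^2 - 4))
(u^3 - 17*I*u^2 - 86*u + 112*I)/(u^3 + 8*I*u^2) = (u^3 - 17*I*u^2 - 86*u + 112*I)/(u^2*(u + 8*I))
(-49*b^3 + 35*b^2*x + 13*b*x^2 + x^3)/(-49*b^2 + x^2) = (-7*b^2 + 6*b*x + x^2)/(-7*b + x)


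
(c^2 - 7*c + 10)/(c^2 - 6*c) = (c^2 - 7*c + 10)/(c*(c - 6))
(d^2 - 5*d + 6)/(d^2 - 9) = (d - 2)/(d + 3)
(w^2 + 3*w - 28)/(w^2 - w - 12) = (w + 7)/(w + 3)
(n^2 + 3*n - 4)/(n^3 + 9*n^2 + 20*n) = (n - 1)/(n*(n + 5))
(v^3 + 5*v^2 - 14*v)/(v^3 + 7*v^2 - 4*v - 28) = v/(v + 2)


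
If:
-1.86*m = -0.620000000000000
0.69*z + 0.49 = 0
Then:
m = 0.33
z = -0.71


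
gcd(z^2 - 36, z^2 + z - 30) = z + 6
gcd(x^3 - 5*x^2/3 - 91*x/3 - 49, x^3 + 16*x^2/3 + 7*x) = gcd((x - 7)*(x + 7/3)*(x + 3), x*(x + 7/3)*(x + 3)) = x^2 + 16*x/3 + 7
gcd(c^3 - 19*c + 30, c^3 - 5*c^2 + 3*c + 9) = c - 3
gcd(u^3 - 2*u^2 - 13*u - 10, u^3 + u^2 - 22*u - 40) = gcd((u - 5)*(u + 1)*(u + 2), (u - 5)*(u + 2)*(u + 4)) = u^2 - 3*u - 10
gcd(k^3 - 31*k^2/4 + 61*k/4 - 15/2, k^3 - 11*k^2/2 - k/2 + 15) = k^2 - 7*k + 10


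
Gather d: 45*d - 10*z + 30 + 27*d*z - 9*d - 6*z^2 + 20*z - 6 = d*(27*z + 36) - 6*z^2 + 10*z + 24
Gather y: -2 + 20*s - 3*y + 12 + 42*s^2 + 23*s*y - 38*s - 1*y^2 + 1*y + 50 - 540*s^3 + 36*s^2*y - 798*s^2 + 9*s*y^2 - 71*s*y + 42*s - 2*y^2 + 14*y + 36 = -540*s^3 - 756*s^2 + 24*s + y^2*(9*s - 3) + y*(36*s^2 - 48*s + 12) + 96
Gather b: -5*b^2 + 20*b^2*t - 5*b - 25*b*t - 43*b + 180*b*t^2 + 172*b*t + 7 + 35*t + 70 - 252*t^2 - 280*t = b^2*(20*t - 5) + b*(180*t^2 + 147*t - 48) - 252*t^2 - 245*t + 77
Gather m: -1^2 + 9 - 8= 0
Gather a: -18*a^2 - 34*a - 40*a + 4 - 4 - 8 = -18*a^2 - 74*a - 8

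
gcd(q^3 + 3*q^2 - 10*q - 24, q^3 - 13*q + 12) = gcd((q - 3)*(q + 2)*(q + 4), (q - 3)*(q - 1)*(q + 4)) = q^2 + q - 12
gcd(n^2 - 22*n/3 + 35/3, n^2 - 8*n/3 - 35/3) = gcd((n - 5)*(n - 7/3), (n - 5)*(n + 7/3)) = n - 5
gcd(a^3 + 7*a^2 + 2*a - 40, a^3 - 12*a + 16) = a^2 + 2*a - 8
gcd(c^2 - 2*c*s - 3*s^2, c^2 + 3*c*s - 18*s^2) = -c + 3*s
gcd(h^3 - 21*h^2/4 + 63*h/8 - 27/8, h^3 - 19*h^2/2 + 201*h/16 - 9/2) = h - 3/4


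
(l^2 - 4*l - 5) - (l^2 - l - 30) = 25 - 3*l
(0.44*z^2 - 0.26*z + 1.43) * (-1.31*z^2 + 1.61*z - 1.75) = -0.5764*z^4 + 1.049*z^3 - 3.0619*z^2 + 2.7573*z - 2.5025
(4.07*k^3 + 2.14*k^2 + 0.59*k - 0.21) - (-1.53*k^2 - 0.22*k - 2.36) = 4.07*k^3 + 3.67*k^2 + 0.81*k + 2.15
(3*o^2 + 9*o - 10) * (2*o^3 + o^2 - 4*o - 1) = 6*o^5 + 21*o^4 - 23*o^3 - 49*o^2 + 31*o + 10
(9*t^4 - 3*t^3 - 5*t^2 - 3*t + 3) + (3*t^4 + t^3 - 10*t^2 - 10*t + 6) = 12*t^4 - 2*t^3 - 15*t^2 - 13*t + 9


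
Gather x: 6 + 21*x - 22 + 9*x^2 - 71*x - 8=9*x^2 - 50*x - 24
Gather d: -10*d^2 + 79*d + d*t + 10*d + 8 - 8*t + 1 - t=-10*d^2 + d*(t + 89) - 9*t + 9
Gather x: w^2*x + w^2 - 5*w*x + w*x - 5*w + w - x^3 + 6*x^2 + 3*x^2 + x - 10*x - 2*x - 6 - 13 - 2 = w^2 - 4*w - x^3 + 9*x^2 + x*(w^2 - 4*w - 11) - 21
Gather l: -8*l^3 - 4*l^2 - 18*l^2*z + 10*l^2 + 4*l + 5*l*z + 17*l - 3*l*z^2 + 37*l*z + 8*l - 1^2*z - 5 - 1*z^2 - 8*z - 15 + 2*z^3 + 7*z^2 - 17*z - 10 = -8*l^3 + l^2*(6 - 18*z) + l*(-3*z^2 + 42*z + 29) + 2*z^3 + 6*z^2 - 26*z - 30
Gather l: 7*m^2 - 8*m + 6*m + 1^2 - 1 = 7*m^2 - 2*m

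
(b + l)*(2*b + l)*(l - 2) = 2*b^2*l - 4*b^2 + 3*b*l^2 - 6*b*l + l^3 - 2*l^2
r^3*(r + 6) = r^4 + 6*r^3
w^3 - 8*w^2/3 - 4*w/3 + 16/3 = (w - 2)^2*(w + 4/3)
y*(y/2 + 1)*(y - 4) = y^3/2 - y^2 - 4*y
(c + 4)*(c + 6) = c^2 + 10*c + 24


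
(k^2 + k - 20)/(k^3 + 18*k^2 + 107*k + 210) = (k - 4)/(k^2 + 13*k + 42)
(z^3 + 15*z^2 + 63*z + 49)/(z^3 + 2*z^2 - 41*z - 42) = (z + 7)/(z - 6)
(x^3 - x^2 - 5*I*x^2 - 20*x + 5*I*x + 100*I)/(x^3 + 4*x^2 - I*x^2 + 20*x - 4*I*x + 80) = (x - 5)/(x + 4*I)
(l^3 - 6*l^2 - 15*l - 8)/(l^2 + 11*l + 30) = (l^3 - 6*l^2 - 15*l - 8)/(l^2 + 11*l + 30)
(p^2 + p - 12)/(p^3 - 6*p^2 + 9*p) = (p + 4)/(p*(p - 3))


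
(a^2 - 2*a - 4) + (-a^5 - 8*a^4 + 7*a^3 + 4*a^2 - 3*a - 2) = -a^5 - 8*a^4 + 7*a^3 + 5*a^2 - 5*a - 6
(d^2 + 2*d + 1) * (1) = d^2 + 2*d + 1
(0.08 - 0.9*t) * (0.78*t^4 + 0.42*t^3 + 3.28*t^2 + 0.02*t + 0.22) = -0.702*t^5 - 0.3156*t^4 - 2.9184*t^3 + 0.2444*t^2 - 0.1964*t + 0.0176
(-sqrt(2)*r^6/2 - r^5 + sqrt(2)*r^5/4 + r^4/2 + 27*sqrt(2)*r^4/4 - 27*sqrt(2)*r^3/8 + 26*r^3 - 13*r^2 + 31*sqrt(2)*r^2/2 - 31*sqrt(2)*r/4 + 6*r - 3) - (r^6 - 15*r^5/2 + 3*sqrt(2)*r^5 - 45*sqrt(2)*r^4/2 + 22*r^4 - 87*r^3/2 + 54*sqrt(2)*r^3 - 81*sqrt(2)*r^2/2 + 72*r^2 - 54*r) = -r^6 - sqrt(2)*r^6/2 - 11*sqrt(2)*r^5/4 + 13*r^5/2 - 43*r^4/2 + 117*sqrt(2)*r^4/4 - 459*sqrt(2)*r^3/8 + 139*r^3/2 - 85*r^2 + 56*sqrt(2)*r^2 - 31*sqrt(2)*r/4 + 60*r - 3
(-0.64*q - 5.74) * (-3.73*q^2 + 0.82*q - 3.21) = 2.3872*q^3 + 20.8854*q^2 - 2.6524*q + 18.4254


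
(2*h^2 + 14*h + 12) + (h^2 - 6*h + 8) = 3*h^2 + 8*h + 20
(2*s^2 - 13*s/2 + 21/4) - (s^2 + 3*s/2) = s^2 - 8*s + 21/4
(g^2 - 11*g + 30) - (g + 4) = g^2 - 12*g + 26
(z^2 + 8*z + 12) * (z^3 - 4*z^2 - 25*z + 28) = z^5 + 4*z^4 - 45*z^3 - 220*z^2 - 76*z + 336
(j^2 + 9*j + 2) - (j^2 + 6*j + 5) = 3*j - 3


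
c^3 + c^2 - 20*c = c*(c - 4)*(c + 5)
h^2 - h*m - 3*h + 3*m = (h - 3)*(h - m)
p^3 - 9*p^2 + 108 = (p - 6)^2*(p + 3)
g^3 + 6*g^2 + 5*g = g*(g + 1)*(g + 5)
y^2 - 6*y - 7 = (y - 7)*(y + 1)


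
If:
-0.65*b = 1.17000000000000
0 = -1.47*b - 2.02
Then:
No Solution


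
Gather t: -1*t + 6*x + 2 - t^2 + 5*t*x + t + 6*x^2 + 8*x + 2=-t^2 + 5*t*x + 6*x^2 + 14*x + 4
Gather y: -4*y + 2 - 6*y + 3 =5 - 10*y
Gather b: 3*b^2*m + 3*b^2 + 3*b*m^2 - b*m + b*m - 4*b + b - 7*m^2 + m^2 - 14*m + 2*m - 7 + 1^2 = b^2*(3*m + 3) + b*(3*m^2 - 3) - 6*m^2 - 12*m - 6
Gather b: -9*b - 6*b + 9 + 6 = 15 - 15*b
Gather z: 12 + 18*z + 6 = 18*z + 18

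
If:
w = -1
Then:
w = -1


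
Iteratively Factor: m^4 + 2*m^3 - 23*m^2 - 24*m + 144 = (m + 4)*(m^3 - 2*m^2 - 15*m + 36) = (m + 4)^2*(m^2 - 6*m + 9) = (m - 3)*(m + 4)^2*(m - 3)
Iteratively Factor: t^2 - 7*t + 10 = (t - 5)*(t - 2)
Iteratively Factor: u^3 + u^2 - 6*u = (u - 2)*(u^2 + 3*u) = (u - 2)*(u + 3)*(u)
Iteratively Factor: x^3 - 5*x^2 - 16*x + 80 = (x - 5)*(x^2 - 16) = (x - 5)*(x + 4)*(x - 4)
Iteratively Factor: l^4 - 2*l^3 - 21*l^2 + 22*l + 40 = (l + 4)*(l^3 - 6*l^2 + 3*l + 10) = (l - 5)*(l + 4)*(l^2 - l - 2) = (l - 5)*(l + 1)*(l + 4)*(l - 2)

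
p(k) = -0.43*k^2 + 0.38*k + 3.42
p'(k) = 0.38 - 0.86*k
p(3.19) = 0.26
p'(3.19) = -2.36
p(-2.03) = 0.88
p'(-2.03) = 2.13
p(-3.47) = -3.08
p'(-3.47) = 3.36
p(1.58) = 2.95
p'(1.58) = -0.98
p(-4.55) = -7.21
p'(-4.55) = 4.29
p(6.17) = -10.61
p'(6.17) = -4.93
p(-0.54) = 3.09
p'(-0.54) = 0.84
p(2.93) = 0.84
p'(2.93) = -2.14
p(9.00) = -27.99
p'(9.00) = -7.36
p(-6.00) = -14.34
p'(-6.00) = 5.54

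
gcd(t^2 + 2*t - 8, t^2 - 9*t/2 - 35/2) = 1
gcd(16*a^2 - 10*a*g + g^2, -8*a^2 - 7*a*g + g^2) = 8*a - g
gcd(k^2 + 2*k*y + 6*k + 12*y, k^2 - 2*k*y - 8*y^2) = k + 2*y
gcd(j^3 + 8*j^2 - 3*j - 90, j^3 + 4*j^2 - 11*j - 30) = j^2 + 2*j - 15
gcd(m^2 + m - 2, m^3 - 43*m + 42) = m - 1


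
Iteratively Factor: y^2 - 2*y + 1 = (y - 1)*(y - 1)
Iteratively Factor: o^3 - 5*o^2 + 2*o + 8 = (o - 4)*(o^2 - o - 2) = (o - 4)*(o + 1)*(o - 2)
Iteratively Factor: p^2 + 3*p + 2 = (p + 2)*(p + 1)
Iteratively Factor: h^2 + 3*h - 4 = (h + 4)*(h - 1)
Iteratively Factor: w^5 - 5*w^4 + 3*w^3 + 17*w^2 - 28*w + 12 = (w - 1)*(w^4 - 4*w^3 - w^2 + 16*w - 12) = (w - 1)*(w + 2)*(w^3 - 6*w^2 + 11*w - 6) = (w - 3)*(w - 1)*(w + 2)*(w^2 - 3*w + 2) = (w - 3)*(w - 2)*(w - 1)*(w + 2)*(w - 1)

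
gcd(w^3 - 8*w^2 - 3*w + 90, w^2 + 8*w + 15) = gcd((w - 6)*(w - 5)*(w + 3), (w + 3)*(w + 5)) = w + 3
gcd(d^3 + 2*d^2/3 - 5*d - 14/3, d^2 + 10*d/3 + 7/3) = d + 1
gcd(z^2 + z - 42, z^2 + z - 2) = 1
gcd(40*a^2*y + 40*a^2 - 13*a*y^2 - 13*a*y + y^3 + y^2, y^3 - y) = y + 1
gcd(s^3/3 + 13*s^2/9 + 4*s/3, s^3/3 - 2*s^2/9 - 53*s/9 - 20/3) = s^2 + 13*s/3 + 4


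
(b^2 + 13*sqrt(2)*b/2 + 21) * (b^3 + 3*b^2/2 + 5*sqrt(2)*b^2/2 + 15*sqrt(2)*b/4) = b^5 + 3*b^4/2 + 9*sqrt(2)*b^4 + 27*sqrt(2)*b^3/2 + 107*b^3/2 + 105*sqrt(2)*b^2/2 + 321*b^2/4 + 315*sqrt(2)*b/4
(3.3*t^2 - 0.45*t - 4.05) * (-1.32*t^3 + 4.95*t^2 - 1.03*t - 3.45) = -4.356*t^5 + 16.929*t^4 - 0.2805*t^3 - 30.969*t^2 + 5.724*t + 13.9725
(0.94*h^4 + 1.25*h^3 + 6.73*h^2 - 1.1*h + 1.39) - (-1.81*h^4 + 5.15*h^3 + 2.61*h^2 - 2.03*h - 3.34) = 2.75*h^4 - 3.9*h^3 + 4.12*h^2 + 0.93*h + 4.73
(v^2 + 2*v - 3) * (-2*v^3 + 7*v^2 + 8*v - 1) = -2*v^5 + 3*v^4 + 28*v^3 - 6*v^2 - 26*v + 3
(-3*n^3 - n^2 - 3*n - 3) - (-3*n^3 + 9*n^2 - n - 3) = -10*n^2 - 2*n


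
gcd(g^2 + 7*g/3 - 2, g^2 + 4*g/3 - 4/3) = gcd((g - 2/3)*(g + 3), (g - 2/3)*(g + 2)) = g - 2/3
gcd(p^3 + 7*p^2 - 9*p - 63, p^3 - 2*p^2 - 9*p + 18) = p^2 - 9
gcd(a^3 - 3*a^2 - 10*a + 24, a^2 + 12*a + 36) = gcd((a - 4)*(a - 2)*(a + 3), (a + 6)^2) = 1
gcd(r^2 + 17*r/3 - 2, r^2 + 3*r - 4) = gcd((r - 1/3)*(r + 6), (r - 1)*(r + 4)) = 1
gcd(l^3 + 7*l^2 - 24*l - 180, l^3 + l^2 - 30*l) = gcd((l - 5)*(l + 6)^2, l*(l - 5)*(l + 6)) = l^2 + l - 30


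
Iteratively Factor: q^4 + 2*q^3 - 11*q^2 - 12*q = (q - 3)*(q^3 + 5*q^2 + 4*q) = (q - 3)*(q + 1)*(q^2 + 4*q) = (q - 3)*(q + 1)*(q + 4)*(q)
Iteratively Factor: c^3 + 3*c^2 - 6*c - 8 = (c + 4)*(c^2 - c - 2) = (c - 2)*(c + 4)*(c + 1)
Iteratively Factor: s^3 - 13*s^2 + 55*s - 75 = (s - 3)*(s^2 - 10*s + 25) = (s - 5)*(s - 3)*(s - 5)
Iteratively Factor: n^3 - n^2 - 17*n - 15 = (n - 5)*(n^2 + 4*n + 3) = (n - 5)*(n + 3)*(n + 1)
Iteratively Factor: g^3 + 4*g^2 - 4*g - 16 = (g - 2)*(g^2 + 6*g + 8) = (g - 2)*(g + 2)*(g + 4)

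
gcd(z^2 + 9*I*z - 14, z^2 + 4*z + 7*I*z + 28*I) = z + 7*I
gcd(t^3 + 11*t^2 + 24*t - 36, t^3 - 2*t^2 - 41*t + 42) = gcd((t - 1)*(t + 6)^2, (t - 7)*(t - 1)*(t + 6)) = t^2 + 5*t - 6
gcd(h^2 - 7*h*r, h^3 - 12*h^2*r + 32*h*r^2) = h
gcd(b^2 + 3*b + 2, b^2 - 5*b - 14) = b + 2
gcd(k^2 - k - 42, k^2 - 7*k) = k - 7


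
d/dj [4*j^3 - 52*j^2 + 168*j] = 12*j^2 - 104*j + 168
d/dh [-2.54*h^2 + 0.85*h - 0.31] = 0.85 - 5.08*h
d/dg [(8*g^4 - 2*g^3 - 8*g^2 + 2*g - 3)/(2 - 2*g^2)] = (-8*g^5 + g^4 + 16*g^3 - 2*g^2 - 11*g + 1)/(g^4 - 2*g^2 + 1)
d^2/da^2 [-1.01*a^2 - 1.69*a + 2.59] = -2.02000000000000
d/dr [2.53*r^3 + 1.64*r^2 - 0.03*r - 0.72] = 7.59*r^2 + 3.28*r - 0.03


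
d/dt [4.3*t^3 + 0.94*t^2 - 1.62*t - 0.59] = 12.9*t^2 + 1.88*t - 1.62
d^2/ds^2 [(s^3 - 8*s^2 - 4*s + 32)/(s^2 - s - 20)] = 18*(s^3 - 36*s^2 + 96*s - 272)/(s^6 - 3*s^5 - 57*s^4 + 119*s^3 + 1140*s^2 - 1200*s - 8000)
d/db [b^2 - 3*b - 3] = 2*b - 3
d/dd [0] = 0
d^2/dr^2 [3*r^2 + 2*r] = 6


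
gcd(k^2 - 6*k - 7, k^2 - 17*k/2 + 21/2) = k - 7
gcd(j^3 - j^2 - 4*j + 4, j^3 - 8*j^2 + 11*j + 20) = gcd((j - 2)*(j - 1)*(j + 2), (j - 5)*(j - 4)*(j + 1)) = 1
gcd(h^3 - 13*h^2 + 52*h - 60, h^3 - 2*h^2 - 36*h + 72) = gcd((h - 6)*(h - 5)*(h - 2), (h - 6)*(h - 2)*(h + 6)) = h^2 - 8*h + 12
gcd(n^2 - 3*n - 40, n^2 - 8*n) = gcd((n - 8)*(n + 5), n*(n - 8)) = n - 8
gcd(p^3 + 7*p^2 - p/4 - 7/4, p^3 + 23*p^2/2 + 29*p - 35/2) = p^2 + 13*p/2 - 7/2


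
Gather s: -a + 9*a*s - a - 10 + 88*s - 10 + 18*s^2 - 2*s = -2*a + 18*s^2 + s*(9*a + 86) - 20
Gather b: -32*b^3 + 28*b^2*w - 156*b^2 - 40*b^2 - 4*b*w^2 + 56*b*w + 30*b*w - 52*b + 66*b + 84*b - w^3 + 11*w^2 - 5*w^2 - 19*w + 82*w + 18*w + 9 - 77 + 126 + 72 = -32*b^3 + b^2*(28*w - 196) + b*(-4*w^2 + 86*w + 98) - w^3 + 6*w^2 + 81*w + 130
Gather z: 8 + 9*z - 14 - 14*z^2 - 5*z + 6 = -14*z^2 + 4*z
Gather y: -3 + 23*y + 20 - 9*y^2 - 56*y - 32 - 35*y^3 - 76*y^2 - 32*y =-35*y^3 - 85*y^2 - 65*y - 15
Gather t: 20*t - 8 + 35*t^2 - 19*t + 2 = 35*t^2 + t - 6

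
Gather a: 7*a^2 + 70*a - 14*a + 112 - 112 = 7*a^2 + 56*a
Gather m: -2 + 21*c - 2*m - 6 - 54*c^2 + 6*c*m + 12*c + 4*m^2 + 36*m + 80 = -54*c^2 + 33*c + 4*m^2 + m*(6*c + 34) + 72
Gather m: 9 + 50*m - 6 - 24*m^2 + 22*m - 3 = -24*m^2 + 72*m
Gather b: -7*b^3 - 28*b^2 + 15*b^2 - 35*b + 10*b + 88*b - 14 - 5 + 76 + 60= -7*b^3 - 13*b^2 + 63*b + 117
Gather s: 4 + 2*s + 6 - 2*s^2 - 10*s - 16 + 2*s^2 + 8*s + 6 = 0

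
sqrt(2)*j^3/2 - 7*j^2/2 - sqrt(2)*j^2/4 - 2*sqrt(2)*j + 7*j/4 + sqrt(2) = (j - 1/2)*(j - 4*sqrt(2))*(sqrt(2)*j/2 + 1/2)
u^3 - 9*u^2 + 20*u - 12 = (u - 6)*(u - 2)*(u - 1)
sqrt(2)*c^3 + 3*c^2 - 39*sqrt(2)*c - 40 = (c - 4*sqrt(2))*(c + 5*sqrt(2))*(sqrt(2)*c + 1)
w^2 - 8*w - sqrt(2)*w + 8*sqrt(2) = (w - 8)*(w - sqrt(2))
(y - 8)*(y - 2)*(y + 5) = y^3 - 5*y^2 - 34*y + 80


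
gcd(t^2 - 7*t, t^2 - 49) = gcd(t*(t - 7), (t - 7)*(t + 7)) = t - 7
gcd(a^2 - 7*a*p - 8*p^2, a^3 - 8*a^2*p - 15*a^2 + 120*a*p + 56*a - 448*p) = -a + 8*p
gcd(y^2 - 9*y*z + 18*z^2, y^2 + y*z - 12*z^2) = y - 3*z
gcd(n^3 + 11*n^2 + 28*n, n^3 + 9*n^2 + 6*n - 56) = n^2 + 11*n + 28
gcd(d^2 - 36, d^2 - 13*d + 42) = d - 6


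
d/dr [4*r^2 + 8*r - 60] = 8*r + 8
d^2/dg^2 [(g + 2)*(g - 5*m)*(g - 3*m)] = 6*g - 16*m + 4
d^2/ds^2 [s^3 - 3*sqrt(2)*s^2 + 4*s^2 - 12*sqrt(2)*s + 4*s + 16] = 6*s - 6*sqrt(2) + 8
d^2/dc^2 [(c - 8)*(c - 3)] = 2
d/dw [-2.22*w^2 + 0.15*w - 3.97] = 0.15 - 4.44*w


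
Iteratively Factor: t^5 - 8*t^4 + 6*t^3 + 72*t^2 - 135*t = (t)*(t^4 - 8*t^3 + 6*t^2 + 72*t - 135) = t*(t - 5)*(t^3 - 3*t^2 - 9*t + 27) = t*(t - 5)*(t - 3)*(t^2 - 9) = t*(t - 5)*(t - 3)^2*(t + 3)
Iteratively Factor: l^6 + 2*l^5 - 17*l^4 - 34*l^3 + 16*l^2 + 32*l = (l + 4)*(l^5 - 2*l^4 - 9*l^3 + 2*l^2 + 8*l) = (l + 2)*(l + 4)*(l^4 - 4*l^3 - l^2 + 4*l) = l*(l + 2)*(l + 4)*(l^3 - 4*l^2 - l + 4) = l*(l - 1)*(l + 2)*(l + 4)*(l^2 - 3*l - 4) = l*(l - 4)*(l - 1)*(l + 2)*(l + 4)*(l + 1)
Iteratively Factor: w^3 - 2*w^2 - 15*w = (w)*(w^2 - 2*w - 15) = w*(w - 5)*(w + 3)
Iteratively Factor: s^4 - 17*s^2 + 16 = (s - 4)*(s^3 + 4*s^2 - s - 4) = (s - 4)*(s + 4)*(s^2 - 1) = (s - 4)*(s - 1)*(s + 4)*(s + 1)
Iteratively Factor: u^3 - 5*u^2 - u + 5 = (u - 1)*(u^2 - 4*u - 5) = (u - 1)*(u + 1)*(u - 5)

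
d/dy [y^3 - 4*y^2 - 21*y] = 3*y^2 - 8*y - 21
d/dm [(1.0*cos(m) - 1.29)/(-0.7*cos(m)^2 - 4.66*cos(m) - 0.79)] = (-0.7*cos(m)^2 + 1.806*cos(m) + 6.8014)*sin(m)/(0.49*cos(m)^4 + 6.524*cos(m)^3 + 22.8216*cos(m)^2 + 7.3628*cos(m) + 0.6241)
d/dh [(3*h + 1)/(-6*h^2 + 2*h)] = (9*h^2 + 6*h - 1)/(2*h^2*(9*h^2 - 6*h + 1))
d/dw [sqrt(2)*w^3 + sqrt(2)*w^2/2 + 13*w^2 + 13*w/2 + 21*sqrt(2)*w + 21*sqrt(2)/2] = 3*sqrt(2)*w^2 + sqrt(2)*w + 26*w + 13/2 + 21*sqrt(2)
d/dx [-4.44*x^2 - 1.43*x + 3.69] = -8.88*x - 1.43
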